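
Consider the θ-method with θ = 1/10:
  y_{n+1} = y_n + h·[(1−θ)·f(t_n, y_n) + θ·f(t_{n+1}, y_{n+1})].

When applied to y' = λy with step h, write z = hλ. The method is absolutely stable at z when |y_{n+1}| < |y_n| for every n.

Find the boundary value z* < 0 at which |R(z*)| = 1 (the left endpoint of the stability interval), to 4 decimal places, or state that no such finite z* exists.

With y'=λy (z=hλ):
  y_{n+1} = y_n + z·[9/10·y_n + 1/10·y_{n+1}] ⇒ (1 − 1/10z)y_{n+1} = (1 + 9/10z)y_n
  R(z) = (1 + 9/10z)/(1 − 1/10z).

Find x<0 with |R(x)|<1.
x=-1.18: |R|=0.0555
R=−1: 1+9/10x = −1+1/10x ⇒ -4/5x=2 ⇒ x=2/(-4/5)=-2.5000
Confirm numerically:
  x=-2.355: |R|=0.90611 <1
  x=-2.227: |R|=0.82138 <1
  x=-2.143: |R|=0.76480 <1
  x=-1.563: |R|=0.35173 <1
  x=-3.005: |R|=1.31065 >1
  x=-2.800: |R|=1.18750 >1
Interval (-2.5000, 0).

left endpoint -2.5000.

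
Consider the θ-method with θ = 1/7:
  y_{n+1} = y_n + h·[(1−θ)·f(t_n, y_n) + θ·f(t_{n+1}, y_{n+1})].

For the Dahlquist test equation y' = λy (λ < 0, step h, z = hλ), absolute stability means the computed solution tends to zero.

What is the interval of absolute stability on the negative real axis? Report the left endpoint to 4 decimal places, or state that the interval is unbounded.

Set f=λy, z=hλ:
  y_{n+1} = y_n + z·[6/7·y_n + 1/7·y_{n+1}] ⇒ (1 − 1/7z)y_{n+1} = (1 + 6/7z)y_n
  Hence R(z) = (1 + 6/7z)/(1 − 1/7z).

Find x<0 with |R(x)|<1.
x=-0.91: |R|=0.1947
R=−1: 1+6/7x = −1+1/7x ⇒ -5/7x=2 ⇒ x=2/(-5/7)=-2.8000
Confirm numerically:
  x=-2.680: |R|=0.93802 <1
  x=-2.630: |R|=0.91173 <1
  x=-2.064: |R|=0.59400 <1
  x=-1.470: |R|=0.21488 <1
  x=-3.331: |R|=1.25699 >1
  x=-3.319: |R|=1.25148 >1
  x=-2.844: |R|=1.02235 >1
Interval (-2.8000, 0).

(-2.8000, 0).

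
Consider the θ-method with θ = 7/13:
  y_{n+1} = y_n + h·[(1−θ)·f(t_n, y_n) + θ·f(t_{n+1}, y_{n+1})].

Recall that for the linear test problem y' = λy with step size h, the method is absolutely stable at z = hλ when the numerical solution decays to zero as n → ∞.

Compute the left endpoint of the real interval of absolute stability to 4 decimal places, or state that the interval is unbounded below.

On y'=λy, z=hλ:
  y_{n+1} = y_n + z·[6/13·y_n + 7/13·y_{n+1}] ⇒ (1 − 7/13z)y_{n+1} = (1 + 6/13z)y_n
  ⇒ R(z) = (1 + 6/13z)/(1 − 7/13z).

Solve |R(x)|<1 on ℝ⁻.
x=-1.28: |R|=0.2423
x=-2: |R|=0.0370
x=-10: |R|=0.5663
x=-100: |R|=0.8233
θ=7/13≥1/2 ⇒ |1+6/13x|<|1−7/13x| ∀x<0 ⇒ stable on all of ℝ⁻.

interval (−∞, 0).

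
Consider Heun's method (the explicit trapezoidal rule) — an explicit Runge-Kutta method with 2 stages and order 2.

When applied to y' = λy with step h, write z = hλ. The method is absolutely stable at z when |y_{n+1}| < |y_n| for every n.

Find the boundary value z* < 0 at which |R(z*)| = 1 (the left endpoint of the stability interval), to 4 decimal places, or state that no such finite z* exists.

Set f=λy, z=hλ:
  order 2, 2-stage ⇒ R(z)=1+z+z^2/2
  (e.g. R(-0.97)=0.50045, |R|=0.50045)

Need |R(x)|<1, x<0.
x=-0.97: |R|=0.5005
|R(-1.93)|=0.9325 |R(-1.34)|=0.5578 |R(-1.29)|=0.5421
Bisect:
  x_lo=-2.7310 |R|=1.9982  x_hi=-0.1581 |R|=0.8544
  mid=-1.44453 |R|=0.59881 →hi
  mid=-2.08777 |R|=1.09162 →lo
  mid=-1.76615 |R|=0.79349 →hi
  mid=-1.92696 |R|=0.92963 →hi
  mid=-2.00736 |R|=1.00739 →lo
  mid=-1.96716 |R|=0.96770 →hi
  mid=-1.98726 |R|=0.98734 →hi
  mid=-1.99731 |R|=0.99732 →hi
  mid=-2.00234 |R|=1.00234 →lo
  mid=-1.99983 |R|=0.99983 →hi
  ...
  [-2.00014,-1.99998] ⇒ x*=-2.0000
Stable set (-2.0000, 0).

left endpoint -2.0000.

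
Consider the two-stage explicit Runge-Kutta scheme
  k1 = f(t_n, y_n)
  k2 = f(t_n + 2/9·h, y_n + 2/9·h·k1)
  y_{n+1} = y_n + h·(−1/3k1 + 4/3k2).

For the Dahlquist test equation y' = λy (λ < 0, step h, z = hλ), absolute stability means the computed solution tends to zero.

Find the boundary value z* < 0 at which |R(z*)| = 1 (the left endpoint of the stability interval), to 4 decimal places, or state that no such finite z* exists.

Set f=λy, z=hλ:
  k1=λy_n ⇒ h·k1=z·y_n;  k2=λ(1+2/9z)y_n ⇒ h·k2=z(1+2/9z)y_n
  y_{n+1}/y_n = 1 − 1/3z + 4/3z(1+2/9z) = 1 + z + 8/27z²
  R(z) = 1 + z + 8/27z².

Solve |R(x)|<1 on ℝ⁻.
x=-1.22: |R|=0.2210
R=1: x+8/27x²=0 ⇒ x=−27/8=-3.3750; min R=1−1/(4·8/27)=0.1562>−1
Confirm numerically:
  x=-3.260: |R|=0.88892 <1
  x=-3.246: |R|=0.87593 <1
  x=-2.116: |R|=0.21065 <1
  x=-3.886: |R|=1.58837 >1
  x=-3.798: |R|=1.47602 >1
Interval (-3.3750, 0).

left endpoint -3.3750.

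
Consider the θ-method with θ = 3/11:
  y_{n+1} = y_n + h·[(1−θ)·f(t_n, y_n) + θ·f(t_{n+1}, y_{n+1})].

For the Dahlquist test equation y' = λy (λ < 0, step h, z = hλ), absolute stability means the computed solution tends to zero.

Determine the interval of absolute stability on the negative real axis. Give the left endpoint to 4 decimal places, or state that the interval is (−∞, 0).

Test eqn y'=λy, z=hλ:
  y_{n+1} = y_n + z·[8/11·y_n + 3/11·y_{n+1}] ⇒ (1 − 3/11z)y_{n+1} = (1 + 8/11z)y_n
  R(z) = (1 + 8/11z)/(1 − 3/11z).

Solve |R(x)|<1 on ℝ⁻.
x=-1.17: |R|=0.1130
R=−1: 1+8/11x = −1+3/11x ⇒ -5/11x=2 ⇒ x=2/(-5/11)=-4.4000
Confirm numerically:
  x=-4.056: |R|=0.92576 <1
  x=-3.915: |R|=0.89338 <1
  x=-3.173: |R|=0.70101 <1
  x=-2.180: |R|=0.36716 <1
  x=-4.797: |R|=1.07818 >1
  x=-4.616: |R|=1.04346 >1
So |R|<1 on (-4.4000, 0).

(-4.4000, 0).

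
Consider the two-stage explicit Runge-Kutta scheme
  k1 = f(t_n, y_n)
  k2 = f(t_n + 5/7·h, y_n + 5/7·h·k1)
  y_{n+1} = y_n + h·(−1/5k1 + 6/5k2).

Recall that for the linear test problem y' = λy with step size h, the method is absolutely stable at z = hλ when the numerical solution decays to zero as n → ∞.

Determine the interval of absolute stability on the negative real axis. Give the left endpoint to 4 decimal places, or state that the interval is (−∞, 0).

(-1.1667, 0).

With y'=λy (z=hλ):
  k1=λy_n ⇒ h·k1=z·y_n;  k2=λ(1+5/7z)y_n ⇒ h·k2=z(1+5/7z)y_n
  y_{n+1}/y_n = 1 − 1/5z + 6/5z(1+5/7z) = 1 + z + 6/7z²
  Hence R(z) = 1 + z + 6/7z².

Need |R(x)|<1, x<0.
x=-0.83: |R|=0.7605
R=1: x+6/7x²=0 ⇒ x=−7/6=-1.1667; min R=1−1/(4·6/7)=0.7083>−1
Confirm numerically:
  x=-1.098: |R|=0.93537 <1
  x=-0.942: |R|=0.81860 <1
  x=-0.908: |R|=0.79868 <1
  x=-0.493: |R|=0.71533 <1
  x=-1.631: |R|=1.64914 >1
  x=-1.578: |R|=1.55636 >1
Interval (-1.1667, 0).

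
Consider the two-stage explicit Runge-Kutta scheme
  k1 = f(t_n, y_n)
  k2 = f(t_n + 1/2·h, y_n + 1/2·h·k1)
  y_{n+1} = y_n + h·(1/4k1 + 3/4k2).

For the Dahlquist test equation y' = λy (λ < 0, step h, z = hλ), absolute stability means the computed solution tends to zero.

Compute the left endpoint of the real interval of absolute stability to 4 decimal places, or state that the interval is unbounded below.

z* = -2.6667.

Test eqn y'=λy, z=hλ:
  k1=λy_n ⇒ h·k1=z·y_n;  k2=λ(1+1/2z)y_n ⇒ h·k2=z(1+1/2z)y_n
  y_{n+1}/y_n = 1 + 1/4z + 3/4z(1+1/2z) = 1 + z + 3/8z²
  ⇒ R(z) = 1 + z + 3/8z².

Need |R(x)|<1, x<0.
x=-0.52: |R|=0.5814
R=1: x+3/8x²=0 ⇒ x=−8/3=-2.6667; min R=1−1/(4·3/8)=0.3333>−1
Confirm numerically:
  x=-2.607: |R|=0.94167 <1
  x=-1.404: |R|=0.33521 <1
  x=-1.120: |R|=0.35040 <1
  x=-1.102: |R|=0.35340 <1
  x=-3.155: |R|=1.57776 >1
  x=-3.095: |R|=1.49713 >1
  x=-2.918: |R|=1.27502 >1
So |R|<1 on (-2.6667, 0).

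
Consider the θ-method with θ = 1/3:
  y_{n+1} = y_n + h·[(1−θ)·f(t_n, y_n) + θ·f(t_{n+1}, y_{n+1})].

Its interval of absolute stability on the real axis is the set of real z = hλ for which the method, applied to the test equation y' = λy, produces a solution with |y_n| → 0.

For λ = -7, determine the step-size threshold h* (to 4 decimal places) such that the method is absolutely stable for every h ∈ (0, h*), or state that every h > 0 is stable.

(-6.0000,0); λ=-7 ⇒ h* = (6)/7 = 0.8571.

Set f=λy, z=hλ:
  y_{n+1} = y_n + z·[2/3·y_n + 1/3·y_{n+1}] ⇒ (1 − 1/3z)y_{n+1} = (1 + 2/3z)y_n
  Hence R(z) = (1 + 2/3z)/(1 − 1/3z).

Need |R(x)|<1, x<0.
x=-0.61: |R|=0.4931
R=−1: 1+2/3x = −1+1/3x ⇒ -1/3x=2 ⇒ x=2/(-1/3)=-6.0000
Confirm numerically:
  x=-4.774: |R|=0.84229 <1
  x=-4.588: |R|=0.81392 <1
  x=-4.412: |R|=0.78575 <1
  x=-3.469: |R|=0.60875 <1
  x=-6.536: |R|=1.05621 >1
  x=-6.419: |R|=1.04448 >1
  x=-6.290: |R|=1.03122 >1
Stable set (-6.0000, 0).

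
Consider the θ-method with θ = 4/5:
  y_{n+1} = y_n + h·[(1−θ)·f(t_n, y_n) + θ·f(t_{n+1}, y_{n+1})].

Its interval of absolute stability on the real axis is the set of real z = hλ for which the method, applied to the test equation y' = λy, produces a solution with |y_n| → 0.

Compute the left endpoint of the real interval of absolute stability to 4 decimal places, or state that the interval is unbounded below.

unbounded; (−∞, 0).

Set f=λy, z=hλ:
  y_{n+1} = y_n + z·[1/5·y_n + 4/5·y_{n+1}] ⇒ (1 − 4/5z)y_{n+1} = (1 + 1/5z)y_n
  so R(z) = (1 + 1/5z)/(1 − 4/5z).

Boundary: |R(x)|=1, x<0.
x=-1.76: |R|=0.2691
x=-2: |R|=0.2308
x=-10: |R|=0.1111
x=-100: |R|=0.2346
θ=4/5≥1/2 ⇒ |1+1/5x|<|1−4/5x| ∀x<0 ⇒ stable on all of ℝ⁻.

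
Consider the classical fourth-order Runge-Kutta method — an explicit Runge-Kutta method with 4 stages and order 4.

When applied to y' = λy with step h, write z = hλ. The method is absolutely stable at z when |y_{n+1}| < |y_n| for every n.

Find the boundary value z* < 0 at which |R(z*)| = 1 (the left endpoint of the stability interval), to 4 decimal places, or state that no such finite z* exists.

Test eqn y'=λy, z=hλ:
  order 4, 4-stage ⇒ R(z)=1+z+z^2/2+z^3/6+z^4/24
  (e.g. R(-1.43)=0.27932, |R|=0.27932)

Boundary: |R(x)|=1, x<0.
x=-1.43: |R|=0.2793
|R(-3.03)|=1.4361 |R(-2.32)|=0.4971 |R(-1.33)|=0.2927
Bisect:
  x_lo=-3.4710 |R|=2.6312  x_hi=-0.3102 |R|=0.7333
  mid=-1.89059 |R|=0.30264 →hi
  mid=-2.68079 |R|=0.85354 →hi
  mid=-3.07589 |R|=1.53413 →lo
  mid=-2.87834 |R|=1.14959 →lo
  mid=-2.77956 |R|=0.99140 →hi
  mid=-2.82895 |R|=1.06784 →lo
  mid=-2.80426 |R|=1.02897 →lo
  mid=-2.79191 |R|=1.01002 →lo
  mid=-2.78574 |R|=1.00067 →lo
  mid=-2.78265 |R|=0.99602 →hi
  ...
  [-2.78535,-2.78516] ⇒ x*=-2.7853
Interval (-2.7853, 0).

z* = -2.7853.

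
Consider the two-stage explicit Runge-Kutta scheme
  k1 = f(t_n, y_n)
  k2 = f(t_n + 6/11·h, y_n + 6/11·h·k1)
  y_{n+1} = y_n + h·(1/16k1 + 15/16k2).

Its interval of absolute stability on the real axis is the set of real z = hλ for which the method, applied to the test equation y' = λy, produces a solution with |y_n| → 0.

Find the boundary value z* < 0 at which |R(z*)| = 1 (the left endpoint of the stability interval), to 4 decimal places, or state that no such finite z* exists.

Set f=λy, z=hλ:
  k1=λy_n ⇒ h·k1=z·y_n;  k2=λ(1+6/11z)y_n ⇒ h·k2=z(1+6/11z)y_n
  y_{n+1}/y_n = 1 + 1/16z + 15/16z(1+6/11z) = 1 + z + 45/88z²
  so R(z) = 1 + z + 45/88z².

Boundary: |R(x)|=1, x<0.
x=-1.27: |R|=0.5548
R=1: x+45/88x²=0 ⇒ x=−88/45=-1.9556; min R=1−1/(4·45/88)=0.5111>−1
Confirm numerically:
  x=-1.542: |R|=0.67390 <1
  x=-1.016: |R|=0.51186 <1
  x=-1.012: |R|=0.51171 <1
  x=-2.445: |R|=1.61194 >1
  x=-2.074: |R|=1.12562 >1
Interval (-1.9556, 0).

z* = -1.9556.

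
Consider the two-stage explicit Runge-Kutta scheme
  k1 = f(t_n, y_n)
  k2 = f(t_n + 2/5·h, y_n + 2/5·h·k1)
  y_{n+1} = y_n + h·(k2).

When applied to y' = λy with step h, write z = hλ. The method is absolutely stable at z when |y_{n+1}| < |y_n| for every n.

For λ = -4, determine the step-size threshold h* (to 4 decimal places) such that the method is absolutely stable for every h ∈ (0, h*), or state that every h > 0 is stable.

With y'=λy (z=hλ):
  k1=λy_n ⇒ h·k1=z·y_n;  k2=λ(1+2/5z)y_n ⇒ h·k2=z(1+2/5z)y_n
  y_{n+1}/y_n = 1 + z(1+2/5z) = 1 + z + 2/5z²
  R(z) = 1 + z + 2/5z².

Boundary: |R(x)|=1, x<0.
x=-1.17: |R|=0.3776
R=1: x+2/5x²=0 ⇒ x=−5/2=-2.5000; min R=1−1/(4·2/5)=0.3750>−1
Confirm numerically:
  x=-2.279: |R|=0.79854 <1
  x=-1.684: |R|=0.45034 <1
  x=-1.635: |R|=0.43429 <1
  x=-1.548: |R|=0.41052 <1
  x=-3.060: |R|=1.68544 >1
  x=-2.862: |R|=1.41442 >1
  x=-2.647: |R|=1.15564 >1
Interval (-2.5000, 0).

(-2.5000,0); λ=-4 ⇒ h* = (5/2)/4 = 0.6250.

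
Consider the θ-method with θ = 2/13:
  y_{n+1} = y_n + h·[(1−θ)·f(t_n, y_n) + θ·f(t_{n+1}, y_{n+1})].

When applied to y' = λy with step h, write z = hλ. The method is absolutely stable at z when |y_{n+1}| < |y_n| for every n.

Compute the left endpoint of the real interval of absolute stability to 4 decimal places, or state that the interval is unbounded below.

left endpoint -2.8889.

Test eqn y'=λy, z=hλ:
  y_{n+1} = y_n + z·[11/13·y_n + 2/13·y_{n+1}] ⇒ (1 − 2/13z)y_{n+1} = (1 + 11/13z)y_n
  R(z) = (1 + 11/13z)/(1 − 2/13z).

Boundary: |R(x)|=1, x<0.
x=-0.62: |R|=0.4340
R=−1: 1+11/13x = −1+2/13x ⇒ -9/13x=2 ⇒ x=2/(-9/13)=-2.8889
Confirm numerically:
  x=-2.833: |R|=0.97305 <1
  x=-2.451: |R|=0.77986 <1
  x=-1.747: |R|=0.37692 <1
  x=-3.457: |R|=1.25675 >1
  x=-3.395: |R|=1.23017 >1
  x=-3.287: |R|=1.18305 >1
Interval (-2.8889, 0).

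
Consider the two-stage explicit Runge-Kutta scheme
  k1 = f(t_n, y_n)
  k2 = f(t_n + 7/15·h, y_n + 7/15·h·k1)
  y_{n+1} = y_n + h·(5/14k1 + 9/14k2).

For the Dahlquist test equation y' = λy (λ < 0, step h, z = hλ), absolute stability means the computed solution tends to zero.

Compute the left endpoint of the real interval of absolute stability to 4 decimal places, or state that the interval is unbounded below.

Set f=λy, z=hλ:
  k1=λy_n ⇒ h·k1=z·y_n;  k2=λ(1+7/15z)y_n ⇒ h·k2=z(1+7/15z)y_n
  y_{n+1}/y_n = 1 + 5/14z + 9/14z(1+7/15z) = 1 + z + 3/10z²
  R(z) = 1 + z + 3/10z².

Boundary: |R(x)|=1, x<0.
x=-1.57: |R|=0.1695
R=1: x+3/10x²=0 ⇒ x=−10/3=-3.3333; min R=1−1/(4·3/10)=0.1667>−1
Confirm numerically:
  x=-3.276: |R|=0.94365 <1
  x=-3.079: |R|=0.76507 <1
  x=-1.777: |R|=0.17032 <1
  x=-1.518: |R|=0.17330 <1
  x=-3.612: |R|=1.30196 >1
  x=-3.548: |R|=1.22849 >1
  x=-3.414: |R|=1.08262 >1
Interval (-3.3333, 0).

z* = -3.3333.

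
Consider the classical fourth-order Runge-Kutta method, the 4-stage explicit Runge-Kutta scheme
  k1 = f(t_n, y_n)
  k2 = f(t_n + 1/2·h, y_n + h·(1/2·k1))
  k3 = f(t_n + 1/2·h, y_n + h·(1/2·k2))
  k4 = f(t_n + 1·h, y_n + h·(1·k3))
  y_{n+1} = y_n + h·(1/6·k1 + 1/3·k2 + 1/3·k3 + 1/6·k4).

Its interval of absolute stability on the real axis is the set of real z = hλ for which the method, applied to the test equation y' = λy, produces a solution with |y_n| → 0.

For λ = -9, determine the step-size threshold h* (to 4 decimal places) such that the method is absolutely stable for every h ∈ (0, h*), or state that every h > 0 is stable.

Set f=λy, z=hλ:
  order 4, 4-stage ⇒ R(z)=1+z+z^2/2+z^3/6+z^4/24
  (e.g. R(-1.79)=0.28392, |R|=0.28392)

Solve |R(x)|<1 on ℝ⁻.
x=-1.79: |R|=0.2839
|R(-2.44)|=0.5926 |R(-1.82)|=0.2886 |R(-1.31)|=0.2961
Bisect:
  x_lo=-3.5670 |R|=2.9760  x_hi=-0.1088 |R|=0.8969
  mid=-1.83791 |R|=0.29176 →hi
  mid=-2.70246 |R|=0.88213 →hi
  mid=-3.13474 |R|=1.66800 →lo
  mid=-2.91860 |R|=1.22030 →lo
  mid=-2.81053 |R|=1.03872 →lo
  mid=-2.75650 |R|=0.95744 →hi
  mid=-2.78351 |R|=0.99732 →hi
  mid=-2.79702 |R|=1.01783 →lo
  mid=-2.79027 |R|=1.00753 →lo
  mid=-2.78689 |R|=1.00241 →lo
  ...
  [-2.78541,-2.78520] ⇒ x*=-2.7853
Stable set (-2.7853, 0).

(-2.7853,0); λ=-9 ⇒ h* = 0.3095.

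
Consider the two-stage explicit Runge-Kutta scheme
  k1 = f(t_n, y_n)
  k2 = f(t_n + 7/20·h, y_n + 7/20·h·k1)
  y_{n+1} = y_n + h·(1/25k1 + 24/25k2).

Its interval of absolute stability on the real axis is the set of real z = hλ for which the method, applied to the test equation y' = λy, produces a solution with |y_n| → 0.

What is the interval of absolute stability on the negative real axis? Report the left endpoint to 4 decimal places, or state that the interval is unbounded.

z∈(-2.9762,0).

With y'=λy (z=hλ):
  k1=λy_n ⇒ h·k1=z·y_n;  k2=λ(1+7/20z)y_n ⇒ h·k2=z(1+7/20z)y_n
  y_{n+1}/y_n = 1 + 1/25z + 24/25z(1+7/20z) = 1 + z + 42/125z²
  ⇒ R(z) = 1 + z + 42/125z².

Need |R(x)|<1, x<0.
x=-1.79: |R|=0.2866
R=1: x+42/125x²=0 ⇒ x=−125/42=-2.9762; min R=1−1/(4·42/125)=0.2560>−1
Confirm numerically:
  x=-2.578: |R|=0.65508 <1
  x=-2.049: |R|=0.36166 <1
  x=-2.005: |R|=0.34573 <1
  x=-1.629: |R|=0.26262 <1
  x=-3.420: |R|=1.50999 >1
  x=-3.322: |R|=1.38599 >1
So |R|<1 on (-2.9762, 0).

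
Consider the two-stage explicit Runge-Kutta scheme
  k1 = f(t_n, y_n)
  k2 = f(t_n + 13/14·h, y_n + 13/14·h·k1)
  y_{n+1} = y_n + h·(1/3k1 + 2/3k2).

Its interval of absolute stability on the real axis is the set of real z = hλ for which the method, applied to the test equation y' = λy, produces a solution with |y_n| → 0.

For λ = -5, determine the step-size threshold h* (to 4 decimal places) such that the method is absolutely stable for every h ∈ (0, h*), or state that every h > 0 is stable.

(-1.6154,0); λ=-5 ⇒ h* = (21/13)/5 = 0.3231.

With y'=λy (z=hλ):
  k1=λy_n ⇒ h·k1=z·y_n;  k2=λ(1+13/14z)y_n ⇒ h·k2=z(1+13/14z)y_n
  y_{n+1}/y_n = 1 + 1/3z + 2/3z(1+13/14z) = 1 + z + 13/21z²
  R(z) = 1 + z + 13/21z².

Need |R(x)|<1, x<0.
x=-0.35: |R|=0.7258
R=1: x+13/21x²=0 ⇒ x=−21/13=-1.6154; min R=1−1/(4·13/21)=0.5962>−1
Confirm numerically:
  x=-1.411: |R|=0.82147 <1
  x=-1.138: |R|=0.66369 <1
  x=-1.014: |R|=0.62250 <1
  x=-0.766: |R|=0.59723 <1
  x=-2.000: |R|=1.47619 >1
  x=-1.644: |R|=1.02912 >1
Stable set (-1.6154, 0).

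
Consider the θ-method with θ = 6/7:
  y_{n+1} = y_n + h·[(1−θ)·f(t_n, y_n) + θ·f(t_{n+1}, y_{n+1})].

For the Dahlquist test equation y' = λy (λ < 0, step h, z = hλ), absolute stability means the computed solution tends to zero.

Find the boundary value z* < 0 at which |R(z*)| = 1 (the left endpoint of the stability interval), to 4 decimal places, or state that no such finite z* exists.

Set f=λy, z=hλ:
  y_{n+1} = y_n + z·[1/7·y_n + 6/7·y_{n+1}] ⇒ (1 − 6/7z)y_{n+1} = (1 + 1/7z)y_n
  so R(z) = (1 + 1/7z)/(1 − 6/7z).

Need |R(x)|<1, x<0.
x=-0.71: |R|=0.5586
x=-2: |R|=0.2632
x=-10: |R|=0.0448
x=-100: |R|=0.1532
θ=6/7≥1/2 ⇒ |1+1/7x|<|1−6/7x| ∀x<0 ⇒ stable on all of ℝ⁻.

(−∞, 0) — no finite endpoint.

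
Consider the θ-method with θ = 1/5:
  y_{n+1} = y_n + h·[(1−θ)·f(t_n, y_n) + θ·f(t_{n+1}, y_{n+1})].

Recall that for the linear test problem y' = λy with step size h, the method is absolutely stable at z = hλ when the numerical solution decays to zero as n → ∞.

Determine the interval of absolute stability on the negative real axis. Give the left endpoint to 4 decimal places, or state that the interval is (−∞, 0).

(-3.3333, 0).

With y'=λy (z=hλ):
  y_{n+1} = y_n + z·[4/5·y_n + 1/5·y_{n+1}] ⇒ (1 − 1/5z)y_{n+1} = (1 + 4/5z)y_n
  R(z) = (1 + 4/5z)/(1 − 1/5z).

Find x<0 with |R(x)|<1.
x=-0.61: |R|=0.4563
R=−1: 1+4/5x = −1+1/5x ⇒ -3/5x=2 ⇒ x=2/(-3/5)=-3.3333
Confirm numerically:
  x=-2.462: |R|=0.64969 <1
  x=-1.776: |R|=0.31051 <1
  x=-1.478: |R|=0.14078 <1
  x=-3.707: |R|=1.12875 >1
  x=-3.569: |R|=1.08251 >1
  x=-3.494: |R|=1.05675 >1
Interval (-3.3333, 0).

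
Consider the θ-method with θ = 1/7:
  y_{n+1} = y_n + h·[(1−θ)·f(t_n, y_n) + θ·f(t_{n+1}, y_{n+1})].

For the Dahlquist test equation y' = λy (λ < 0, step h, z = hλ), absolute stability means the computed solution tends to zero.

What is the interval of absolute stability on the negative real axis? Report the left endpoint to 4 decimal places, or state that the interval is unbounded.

On y'=λy, z=hλ:
  y_{n+1} = y_n + z·[6/7·y_n + 1/7·y_{n+1}] ⇒ (1 − 1/7z)y_{n+1} = (1 + 6/7z)y_n
  Hence R(z) = (1 + 6/7z)/(1 − 1/7z).

Solve |R(x)|<1 on ℝ⁻.
x=-1.5: |R|=0.2353
R=−1: 1+6/7x = −1+1/7x ⇒ -5/7x=2 ⇒ x=2/(-5/7)=-2.8000
Confirm numerically:
  x=-1.960: |R|=0.53125 <1
  x=-1.509: |R|=0.24139 <1
  x=-1.187: |R|=0.01490 <1
  x=-3.210: |R|=1.20078 >1
  x=-3.028: |R|=1.11368 >1
Interval (-2.8000, 0).

z∈(-2.8000,0).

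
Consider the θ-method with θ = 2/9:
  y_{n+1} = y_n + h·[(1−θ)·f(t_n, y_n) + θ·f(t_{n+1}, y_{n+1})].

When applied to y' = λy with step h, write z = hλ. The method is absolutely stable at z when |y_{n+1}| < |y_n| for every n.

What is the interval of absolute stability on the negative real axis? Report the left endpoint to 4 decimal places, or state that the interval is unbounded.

z∈(-3.6000,0).

Test eqn y'=λy, z=hλ:
  y_{n+1} = y_n + z·[7/9·y_n + 2/9·y_{n+1}] ⇒ (1 − 2/9z)y_{n+1} = (1 + 7/9z)y_n
  R(z) = (1 + 7/9z)/(1 − 2/9z).

Boundary: |R(x)|=1, x<0.
x=-0.47: |R|=0.5744
R=−1: 1+7/9x = −1+2/9x ⇒ -5/9x=2 ⇒ x=2/(-5/9)=-3.6000
Confirm numerically:
  x=-3.267: |R|=0.89282 <1
  x=-3.249: |R|=0.88676 <1
  x=-2.420: |R|=0.57370 <1
  x=-1.729: |R|=0.24908 <1
  x=-4.076: |R|=1.13876 >1
  x=-3.788: |R|=1.05671 >1
So |R|<1 on (-3.6000, 0).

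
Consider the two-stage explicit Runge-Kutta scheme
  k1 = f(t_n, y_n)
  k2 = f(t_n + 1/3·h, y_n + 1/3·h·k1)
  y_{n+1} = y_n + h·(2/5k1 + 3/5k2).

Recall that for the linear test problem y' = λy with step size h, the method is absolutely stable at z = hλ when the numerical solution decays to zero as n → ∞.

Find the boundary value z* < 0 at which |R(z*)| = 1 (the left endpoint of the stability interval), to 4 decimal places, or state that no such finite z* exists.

With y'=λy (z=hλ):
  k1=λy_n ⇒ h·k1=z·y_n;  k2=λ(1+1/3z)y_n ⇒ h·k2=z(1+1/3z)y_n
  y_{n+1}/y_n = 1 + 2/5z + 3/5z(1+1/3z) = 1 + z + 1/5z²
  R(z) = 1 + z + 1/5z².

Find x<0 with |R(x)|<1.
x=-1.58: |R|=0.0807
R=1: x+1/5x²=0 ⇒ x=−5=-5.0000; min R=1−1/(4·1/5)=-0.2500>−1
Confirm numerically:
  x=-4.718: |R|=0.73390 <1
  x=-3.719: |R|=0.04719 <1
  x=-3.048: |R|=0.18994 <1
  x=-2.875: |R|=0.22187 <1
  x=-5.382: |R|=1.41118 >1
  x=-5.326: |R|=1.34726 >1
  x=-5.272: |R|=1.28680 >1
Interval (-5.0000, 0).

left endpoint -5.0000.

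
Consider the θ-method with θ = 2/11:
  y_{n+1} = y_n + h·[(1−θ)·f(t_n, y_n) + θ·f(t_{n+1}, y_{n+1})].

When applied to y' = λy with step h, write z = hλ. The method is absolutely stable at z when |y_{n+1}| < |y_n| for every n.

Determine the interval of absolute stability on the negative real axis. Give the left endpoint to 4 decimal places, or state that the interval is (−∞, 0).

Set f=λy, z=hλ:
  y_{n+1} = y_n + z·[9/11·y_n + 2/11·y_{n+1}] ⇒ (1 − 2/11z)y_{n+1} = (1 + 9/11z)y_n
  ⇒ R(z) = (1 + 9/11z)/(1 − 2/11z).

Boundary: |R(x)|=1, x<0.
x=-1.33: |R|=0.0710
R=−1: 1+9/11x = −1+2/11x ⇒ -7/11x=2 ⇒ x=2/(-7/11)=-3.1429
Confirm numerically:
  x=-3.055: |R|=0.96406 <1
  x=-1.790: |R|=0.35048 <1
  x=-1.462: |R|=0.15498 <1
  x=-3.653: |R|=1.19507 >1
  x=-3.338: |R|=1.07728 >1
Interval (-3.1429, 0).

z∈(-3.1429,0).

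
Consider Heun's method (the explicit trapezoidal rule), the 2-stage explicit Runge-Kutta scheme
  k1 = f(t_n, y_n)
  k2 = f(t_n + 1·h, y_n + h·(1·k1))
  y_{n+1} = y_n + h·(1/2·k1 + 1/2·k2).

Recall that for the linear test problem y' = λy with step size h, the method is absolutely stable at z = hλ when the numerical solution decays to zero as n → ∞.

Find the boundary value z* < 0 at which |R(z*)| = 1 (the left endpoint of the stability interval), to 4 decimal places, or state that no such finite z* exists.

Test eqn y'=λy, z=hλ:
  order 2, 2-stage ⇒ R(z)=1+z+z^2/2
  (e.g. R(-0.75)=0.53125, |R|=0.53125)

Boundary: |R(x)|=1, x<0.
x=-0.75: |R|=0.5312
|R(-1.83)|=0.8445 |R(-1.75)|=0.7812 |R(-0.73)|=0.5364
Bisect:
  x_lo=-2.4614 |R|=1.5678  x_hi=-0.1998 |R|=0.8201
  mid=-1.33061 |R|=0.55465 →hi
  mid=-1.89600 |R|=0.90141 →hi
  mid=-2.17870 |R|=1.19466 →lo
  mid=-2.03735 |R|=1.03805 →lo
  mid=-1.96668 |R|=0.96723 →hi
  mid=-2.00201 |R|=1.00201 →lo
  mid=-1.98434 |R|=0.98447 →hi
  mid=-1.99318 |R|=0.99320 →hi
  mid=-1.99759 |R|=0.99760 →hi
  mid=-1.99980 |R|=0.99980 →hi
  ...
  [-2.00008,-1.99994] ⇒ x*=-2.0000
Stable set (-2.0000, 0).

left endpoint -2.0000.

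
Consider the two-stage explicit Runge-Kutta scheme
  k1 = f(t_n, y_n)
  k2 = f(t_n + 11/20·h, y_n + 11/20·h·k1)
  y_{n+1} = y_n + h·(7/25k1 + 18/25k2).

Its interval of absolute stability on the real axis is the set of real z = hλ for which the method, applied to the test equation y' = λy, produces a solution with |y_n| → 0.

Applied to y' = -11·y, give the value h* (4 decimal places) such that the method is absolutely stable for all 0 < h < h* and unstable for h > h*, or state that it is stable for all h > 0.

On y'=λy, z=hλ:
  k1=λy_n ⇒ h·k1=z·y_n;  k2=λ(1+11/20z)y_n ⇒ h·k2=z(1+11/20z)y_n
  y_{n+1}/y_n = 1 + 7/25z + 18/25z(1+11/20z) = 1 + z + 99/250z²
  Hence R(z) = 1 + z + 99/250z².

Solve |R(x)|<1 on ℝ⁻.
x=-1.1: |R|=0.3792
R=1: x+99/250x²=0 ⇒ x=−250/99=-2.5253; min R=1−1/(4·99/250)=0.3687>−1
Confirm numerically:
  x=-2.257: |R|=0.76024 <1
  x=-2.237: |R|=0.74465 <1
  x=-1.985: |R|=0.57533 <1
  x=-1.270: |R|=0.36871 <1
  x=-3.029: |R|=1.60424 >1
  x=-2.594: |R|=1.07062 >1
Interval (-2.5253, 0).

(-2.5253,0); λ=-11 ⇒ h* = (250/99)/11 = 0.2296.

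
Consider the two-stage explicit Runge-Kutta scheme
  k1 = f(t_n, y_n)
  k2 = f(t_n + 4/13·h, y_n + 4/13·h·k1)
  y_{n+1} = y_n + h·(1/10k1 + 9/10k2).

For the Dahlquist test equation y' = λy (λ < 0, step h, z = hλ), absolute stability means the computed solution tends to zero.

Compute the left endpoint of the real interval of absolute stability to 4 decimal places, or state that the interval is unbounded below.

z* = -3.6111.

Test eqn y'=λy, z=hλ:
  k1=λy_n ⇒ h·k1=z·y_n;  k2=λ(1+4/13z)y_n ⇒ h·k2=z(1+4/13z)y_n
  y_{n+1}/y_n = 1 + 1/10z + 9/10z(1+4/13z) = 1 + z + 18/65z²
  R(z) = 1 + z + 18/65z².

Boundary: |R(x)|=1, x<0.
x=-1.09: |R|=0.2390
R=1: x+18/65x²=0 ⇒ x=−65/18=-3.6111; min R=1−1/(4·18/65)=0.0972>−1
Confirm numerically:
  x=-2.609: |R|=0.27598 <1
  x=-2.114: |R|=0.12357 <1
  x=-1.603: |R|=0.10858 <1
  x=-4.056: |R|=1.49970 >1
  x=-3.958: |R|=1.38021 >1
Stable set (-3.6111, 0).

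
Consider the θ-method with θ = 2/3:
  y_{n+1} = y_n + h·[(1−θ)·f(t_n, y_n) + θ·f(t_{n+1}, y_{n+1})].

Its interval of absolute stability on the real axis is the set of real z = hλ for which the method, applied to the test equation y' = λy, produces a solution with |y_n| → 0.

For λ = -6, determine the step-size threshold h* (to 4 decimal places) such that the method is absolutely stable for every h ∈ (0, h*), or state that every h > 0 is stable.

On y'=λy, z=hλ:
  y_{n+1} = y_n + z·[1/3·y_n + 2/3·y_{n+1}] ⇒ (1 − 2/3z)y_{n+1} = (1 + 1/3z)y_n
  R(z) = (1 + 1/3z)/(1 − 2/3z).

Need |R(x)|<1, x<0.
x=-1.13: |R|=0.3555
x=-2: |R|=0.1429
x=-10: |R|=0.3043
x=-100: |R|=0.4778
θ=2/3≥1/2 ⇒ |1+1/3x|<|1−2/3x| ∀x<0 ⇒ stable on all of ℝ⁻.

interval (−∞, 0). Any h>0 works for λ=-6.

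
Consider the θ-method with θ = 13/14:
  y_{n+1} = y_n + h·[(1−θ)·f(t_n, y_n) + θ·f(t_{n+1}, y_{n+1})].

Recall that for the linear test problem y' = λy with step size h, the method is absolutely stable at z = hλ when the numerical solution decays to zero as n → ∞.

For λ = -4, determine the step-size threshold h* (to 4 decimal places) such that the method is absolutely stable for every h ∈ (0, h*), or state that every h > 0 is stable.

interval (−∞, 0). Any h>0 works for λ=-4.

With y'=λy (z=hλ):
  y_{n+1} = y_n + z·[1/14·y_n + 13/14·y_{n+1}] ⇒ (1 − 13/14z)y_{n+1} = (1 + 1/14z)y_n
  ⇒ R(z) = (1 + 1/14z)/(1 − 13/14z).

Boundary: |R(x)|=1, x<0.
x=-1.67: |R|=0.3453
x=-2: |R|=0.3000
x=-10: |R|=0.0278
x=-100: |R|=0.0654
θ=13/14≥1/2 ⇒ |1+1/14x|<|1−13/14x| ∀x<0 ⇒ stable on all of ℝ⁻.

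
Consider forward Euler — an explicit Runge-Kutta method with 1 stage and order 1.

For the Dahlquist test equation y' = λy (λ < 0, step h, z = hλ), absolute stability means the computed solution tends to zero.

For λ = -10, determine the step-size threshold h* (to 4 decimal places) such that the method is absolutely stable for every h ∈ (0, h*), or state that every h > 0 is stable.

(-2.0000,0); λ=-10 ⇒ h* = 0.2000.

Set f=λy, z=hλ:
  order 1, 1-stage ⇒ R(z)=1+z
  (e.g. R(-0.84)=0.16000, |R|=0.16000)

Solve |R(x)|<1 on ℝ⁻.
x=-0.84: |R|=0.1600
|R(-1.41)|=0.4100 |R(-1.08)|=0.0800 |R(-0.85)|=0.1500
Bisect:
  x_lo=-2.4619 |R|=1.4619  x_hi=-0.3384 |R|=0.6616
  mid=-1.40015 |R|=0.40015 →hi
  mid=-1.93101 |R|=0.93101 →hi
  mid=-2.19644 |R|=1.19644 →lo
  mid=-2.06372 |R|=1.06372 →lo
  mid=-1.99737 |R|=0.99737 →hi
  mid=-2.03055 |R|=1.03055 →lo
  mid=-2.01396 |R|=1.01396 →lo
  mid=-2.00566 |R|=1.00566 →lo
  mid=-2.00151 |R|=1.00151 →lo
  mid=-1.99944 |R|=0.99944 →hi
  ...
  [-2.00009,-1.99996] ⇒ x*=-2.0000
So |R|<1 on (-2.0000, 0).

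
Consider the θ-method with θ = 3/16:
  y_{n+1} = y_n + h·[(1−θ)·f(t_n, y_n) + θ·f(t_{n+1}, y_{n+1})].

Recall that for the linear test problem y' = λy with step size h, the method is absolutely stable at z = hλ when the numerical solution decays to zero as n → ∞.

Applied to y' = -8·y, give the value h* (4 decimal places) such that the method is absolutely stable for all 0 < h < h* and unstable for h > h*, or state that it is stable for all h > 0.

(-3.2000,0); λ=-8 ⇒ h* = (16/5)/8 = 0.4000.

Test eqn y'=λy, z=hλ:
  y_{n+1} = y_n + z·[13/16·y_n + 3/16·y_{n+1}] ⇒ (1 − 3/16z)y_{n+1} = (1 + 13/16z)y_n
  R(z) = (1 + 13/16z)/(1 − 3/16z).

Find x<0 with |R(x)|<1.
x=-1: |R|=0.1579
R=−1: 1+13/16x = −1+3/16x ⇒ -5/8x=2 ⇒ x=2/(-5/8)=-3.2000
Confirm numerically:
  x=-2.580: |R|=0.73884 <1
  x=-1.631: |R|=0.24903 <1
  x=-1.378: |R|=0.09506 <1
  x=-3.670: |R|=1.17401 >1
  x=-3.649: |R|=1.16662 >1
Interval (-3.2000, 0).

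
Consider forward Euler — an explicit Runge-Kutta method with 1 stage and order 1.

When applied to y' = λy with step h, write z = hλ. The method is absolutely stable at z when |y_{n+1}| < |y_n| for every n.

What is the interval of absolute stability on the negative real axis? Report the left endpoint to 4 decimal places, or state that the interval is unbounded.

Set f=λy, z=hλ:
  order 1, 1-stage ⇒ R(z)=1+z
  (e.g. R(-1.32)=-0.32000, |R|=0.32000)

Find x<0 with |R(x)|<1.
x=-1.32: |R|=0.3200
|R(-1.62)|=0.6200 |R(-0.9)|=0.1000 |R(-0.84)|=0.1600
Bisect:
  x_lo=-2.6197 |R|=1.6197  x_hi=-0.1393 |R|=0.8607
  mid=-1.37947 |R|=0.37947 →hi
  mid=-1.99959 |R|=0.99959 →hi
  mid=-2.30964 |R|=1.30964 →lo
  mid=-2.15461 |R|=1.15461 →lo
  mid=-2.07710 |R|=1.07710 →lo
  mid=-2.03834 |R|=1.03834 →lo
  mid=-2.01896 |R|=1.01896 →lo
  mid=-2.00927 |R|=1.00927 →lo
  ...
  [-2.00004,-1.99989] ⇒ x*=-2.0000
So |R|<1 on (-2.0000, 0).

z∈(-2.0000,0).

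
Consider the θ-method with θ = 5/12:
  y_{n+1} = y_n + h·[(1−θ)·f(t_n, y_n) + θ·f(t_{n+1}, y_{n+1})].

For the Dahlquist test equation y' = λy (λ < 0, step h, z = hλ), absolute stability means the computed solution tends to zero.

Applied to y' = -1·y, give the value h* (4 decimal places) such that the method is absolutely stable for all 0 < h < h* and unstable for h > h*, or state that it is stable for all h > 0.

(-12.0000,0); λ=-1 ⇒ h* = (12)/1 = 12.0000.

Test eqn y'=λy, z=hλ:
  y_{n+1} = y_n + z·[7/12·y_n + 5/12·y_{n+1}] ⇒ (1 − 5/12z)y_{n+1} = (1 + 7/12z)y_n
  ⇒ R(z) = (1 + 7/12z)/(1 − 5/12z).

Solve |R(x)|<1 on ℝ⁻.
x=-0.97: |R|=0.3092
R=−1: 1+7/12x = −1+5/12x ⇒ -1/6x=2 ⇒ x=2/(-1/6)=-12.0000
Confirm numerically:
  x=-11.845: |R|=0.99565 <1
  x=-9.770: |R|=0.92671 <1
  x=-7.596: |R|=0.82377 <1
  x=-7.143: |R|=0.79642 <1
  x=-12.181: |R|=1.00497 >1
  x=-12.134: |R|=1.00369 >1
  x=-12.120: |R|=1.00331 >1
Interval (-12.0000, 0).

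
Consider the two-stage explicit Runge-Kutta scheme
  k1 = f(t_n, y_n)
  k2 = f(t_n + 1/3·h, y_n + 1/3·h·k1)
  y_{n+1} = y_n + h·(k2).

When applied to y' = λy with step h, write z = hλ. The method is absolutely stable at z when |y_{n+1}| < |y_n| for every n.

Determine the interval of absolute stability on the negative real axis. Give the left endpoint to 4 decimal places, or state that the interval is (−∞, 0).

Test eqn y'=λy, z=hλ:
  k1=λy_n ⇒ h·k1=z·y_n;  k2=λ(1+1/3z)y_n ⇒ h·k2=z(1+1/3z)y_n
  y_{n+1}/y_n = 1 + z(1+1/3z) = 1 + z + 1/3z²
  R(z) = 1 + z + 1/3z².

Solve |R(x)|<1 on ℝ⁻.
x=-1.12: |R|=0.2981
R=1: x+1/3x²=0 ⇒ x=−3=-3.0000; min R=1−1/(4·1/3)=0.2500>−1
Confirm numerically:
  x=-1.966: |R|=0.32239 <1
  x=-1.790: |R|=0.27803 <1
  x=-1.609: |R|=0.25396 <1
  x=-3.370: |R|=1.41563 >1
  x=-3.319: |R|=1.35292 >1
Stable set (-3.0000, 0).

(-3.0000, 0).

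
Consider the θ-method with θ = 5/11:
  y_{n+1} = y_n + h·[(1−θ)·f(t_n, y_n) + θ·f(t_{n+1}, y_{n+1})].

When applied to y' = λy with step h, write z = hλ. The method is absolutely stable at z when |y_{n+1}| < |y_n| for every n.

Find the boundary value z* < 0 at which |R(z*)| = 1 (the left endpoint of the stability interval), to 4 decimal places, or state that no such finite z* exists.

z* = -22.0000.

Set f=λy, z=hλ:
  y_{n+1} = y_n + z·[6/11·y_n + 5/11·y_{n+1}] ⇒ (1 − 5/11z)y_{n+1} = (1 + 6/11z)y_n
  ⇒ R(z) = (1 + 6/11z)/(1 − 5/11z).

Solve |R(x)|<1 on ℝ⁻.
x=-1.69: |R|=0.0442
R=−1: 1+6/11x = −1+5/11x ⇒ -1/11x=2 ⇒ x=2/(-1/11)=-22.0000
Confirm numerically:
  x=-18.767: |R|=0.96916 <1
  x=-15.992: |R|=0.93395 <1
  x=-9.978: |R|=0.80256 <1
  x=-22.318: |R|=1.00259 >1
  x=-22.311: |R|=1.00254 >1
  x=-22.131: |R|=1.00108 >1
Stable set (-22.0000, 0).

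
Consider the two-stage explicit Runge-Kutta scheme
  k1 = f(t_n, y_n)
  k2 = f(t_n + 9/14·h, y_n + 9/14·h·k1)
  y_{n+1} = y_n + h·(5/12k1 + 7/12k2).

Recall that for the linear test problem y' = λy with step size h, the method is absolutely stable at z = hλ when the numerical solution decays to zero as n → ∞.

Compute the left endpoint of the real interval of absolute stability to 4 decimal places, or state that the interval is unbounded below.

left endpoint -2.6667.

Set f=λy, z=hλ:
  k1=λy_n ⇒ h·k1=z·y_n;  k2=λ(1+9/14z)y_n ⇒ h·k2=z(1+9/14z)y_n
  y_{n+1}/y_n = 1 + 5/12z + 7/12z(1+9/14z) = 1 + z + 3/8z²
  so R(z) = 1 + z + 3/8z².

Find x<0 with |R(x)|<1.
x=-0.84: |R|=0.4246
R=1: x+3/8x²=0 ⇒ x=−8/3=-2.6667; min R=1−1/(4·3/8)=0.3333>−1
Confirm numerically:
  x=-2.463: |R|=0.81189 <1
  x=-2.327: |R|=0.70360 <1
  x=-1.697: |R|=0.38293 <1
  x=-3.212: |R|=1.65685 >1
  x=-3.173: |R|=1.60247 >1
  x=-2.800: |R|=1.14000 >1
Stable set (-2.6667, 0).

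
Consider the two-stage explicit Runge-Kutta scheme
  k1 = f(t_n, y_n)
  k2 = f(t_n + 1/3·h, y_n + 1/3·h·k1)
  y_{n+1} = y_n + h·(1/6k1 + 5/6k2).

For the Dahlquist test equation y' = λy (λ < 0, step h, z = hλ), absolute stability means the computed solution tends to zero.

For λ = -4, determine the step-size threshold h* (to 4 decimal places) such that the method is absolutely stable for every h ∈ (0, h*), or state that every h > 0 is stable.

(-3.6000,0); λ=-4 ⇒ h* = (18/5)/4 = 0.9000.

On y'=λy, z=hλ:
  k1=λy_n ⇒ h·k1=z·y_n;  k2=λ(1+1/3z)y_n ⇒ h·k2=z(1+1/3z)y_n
  y_{n+1}/y_n = 1 + 1/6z + 5/6z(1+1/3z) = 1 + z + 5/18z²
  so R(z) = 1 + z + 5/18z².

Find x<0 with |R(x)|<1.
x=-0.44: |R|=0.6138
R=1: x+5/18x²=0 ⇒ x=−18/5=-3.6000; min R=1−1/(4·5/18)=0.1000>−1
Confirm numerically:
  x=-3.283: |R|=0.71091 <1
  x=-1.983: |R|=0.10930 <1
  x=-1.624: |R|=0.10860 <1
  x=-3.924: |R|=1.35316 >1
  x=-3.878: |R|=1.29947 >1
  x=-3.632: |R|=1.03228 >1
So |R|<1 on (-3.6000, 0).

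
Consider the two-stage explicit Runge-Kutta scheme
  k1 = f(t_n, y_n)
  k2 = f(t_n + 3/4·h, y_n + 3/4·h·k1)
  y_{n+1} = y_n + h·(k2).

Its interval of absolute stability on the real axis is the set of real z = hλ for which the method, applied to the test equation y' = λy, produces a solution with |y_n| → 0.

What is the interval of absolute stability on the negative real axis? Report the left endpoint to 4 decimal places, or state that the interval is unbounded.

(-1.3333, 0).

Test eqn y'=λy, z=hλ:
  k1=λy_n ⇒ h·k1=z·y_n;  k2=λ(1+3/4z)y_n ⇒ h·k2=z(1+3/4z)y_n
  y_{n+1}/y_n = 1 + z(1+3/4z) = 1 + z + 3/4z²
  ⇒ R(z) = 1 + z + 3/4z².

Boundary: |R(x)|=1, x<0.
x=-1.46: |R|=1.1387
R=1: x+3/4x²=0 ⇒ x=−4/3=-1.3333; min R=1−1/(4·3/4)=0.6667>−1
Confirm numerically:
  x=-1.022: |R|=0.76136 <1
  x=-1.010: |R|=0.75508 <1
  x=-0.653: |R|=0.66681 <1
  x=-1.768: |R|=1.57637 >1
  x=-1.708: |R|=1.47995 >1
  x=-1.503: |R|=1.19126 >1
Interval (-1.3333, 0).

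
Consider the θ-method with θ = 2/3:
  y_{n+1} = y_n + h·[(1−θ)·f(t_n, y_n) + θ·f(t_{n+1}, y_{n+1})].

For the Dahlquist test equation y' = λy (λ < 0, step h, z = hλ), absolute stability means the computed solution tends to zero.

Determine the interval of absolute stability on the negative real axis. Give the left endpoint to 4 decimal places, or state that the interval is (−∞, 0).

unbounded; (−∞, 0).

With y'=λy (z=hλ):
  y_{n+1} = y_n + z·[1/3·y_n + 2/3·y_{n+1}] ⇒ (1 − 2/3z)y_{n+1} = (1 + 1/3z)y_n
  R(z) = (1 + 1/3z)/(1 − 2/3z).

Solve |R(x)|<1 on ℝ⁻.
x=-0.3: |R|=0.7500
x=-2: |R|=0.1429
x=-10: |R|=0.3043
x=-100: |R|=0.4778
θ=2/3≥1/2 ⇒ |1+1/3x|<|1−2/3x| ∀x<0 ⇒ unbounded interval.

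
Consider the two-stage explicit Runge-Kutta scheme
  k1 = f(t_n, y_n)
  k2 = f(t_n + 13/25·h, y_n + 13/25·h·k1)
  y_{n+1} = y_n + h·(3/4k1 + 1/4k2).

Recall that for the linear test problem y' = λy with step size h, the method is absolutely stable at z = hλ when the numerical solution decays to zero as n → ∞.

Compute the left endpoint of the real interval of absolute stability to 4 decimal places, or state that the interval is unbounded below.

Test eqn y'=λy, z=hλ:
  k1=λy_n ⇒ h·k1=z·y_n;  k2=λ(1+13/25z)y_n ⇒ h·k2=z(1+13/25z)y_n
  y_{n+1}/y_n = 1 + 3/4z + 1/4z(1+13/25z) = 1 + z + 13/100z²
  so R(z) = 1 + z + 13/100z².

Need |R(x)|<1, x<0.
x=-0.43: |R|=0.5940
R=1: x+13/100x²=0 ⇒ x=−100/13=-7.6923; min R=1−1/(4·13/100)=-0.9231>−1
Confirm numerically:
  x=-7.504: |R|=0.81630 <1
  x=-4.032: |R|=0.91859 <1
  x=-3.166: |R|=0.86294 <1
  x=-3.126: |R|=0.85566 <1
  x=-8.080: |R|=1.40723 >1
  x=-7.942: |R|=1.25780 >1
  x=-7.748: |R|=1.05610 >1
Stable set (-7.6923, 0).

z* = -7.6923.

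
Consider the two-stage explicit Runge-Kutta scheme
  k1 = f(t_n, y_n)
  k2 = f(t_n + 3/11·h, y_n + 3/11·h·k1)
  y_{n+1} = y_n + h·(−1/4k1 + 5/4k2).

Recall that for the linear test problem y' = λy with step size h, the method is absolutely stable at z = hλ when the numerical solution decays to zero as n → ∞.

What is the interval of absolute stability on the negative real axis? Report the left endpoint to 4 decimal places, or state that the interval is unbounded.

(-2.9333, 0).

Test eqn y'=λy, z=hλ:
  k1=λy_n ⇒ h·k1=z·y_n;  k2=λ(1+3/11z)y_n ⇒ h·k2=z(1+3/11z)y_n
  y_{n+1}/y_n = 1 − 1/4z + 5/4z(1+3/11z) = 1 + z + 15/44z²
  ⇒ R(z) = 1 + z + 15/44z².

Find x<0 with |R(x)|<1.
x=-1.03: |R|=0.3317
R=1: x+15/44x²=0 ⇒ x=−44/15=-2.9333; min R=1−1/(4·15/44)=0.2667>−1
Confirm numerically:
  x=-2.715: |R|=0.79792 <1
  x=-2.568: |R|=0.68017 <1
  x=-2.189: |R|=0.44454 <1
  x=-3.169: |R|=1.25460 >1
  x=-2.996: |R|=1.06401 >1
So |R|<1 on (-2.9333, 0).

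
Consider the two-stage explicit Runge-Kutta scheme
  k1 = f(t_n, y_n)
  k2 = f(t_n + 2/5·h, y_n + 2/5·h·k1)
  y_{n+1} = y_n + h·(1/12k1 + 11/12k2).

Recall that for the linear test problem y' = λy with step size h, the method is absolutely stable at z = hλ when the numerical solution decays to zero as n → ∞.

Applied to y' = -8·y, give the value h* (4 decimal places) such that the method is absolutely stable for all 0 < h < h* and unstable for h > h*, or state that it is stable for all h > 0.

Test eqn y'=λy, z=hλ:
  k1=λy_n ⇒ h·k1=z·y_n;  k2=λ(1+2/5z)y_n ⇒ h·k2=z(1+2/5z)y_n
  y_{n+1}/y_n = 1 + 1/12z + 11/12z(1+2/5z) = 1 + z + 11/30z²
  Hence R(z) = 1 + z + 11/30z².

Need |R(x)|<1, x<0.
x=-1.09: |R|=0.3456
R=1: x+11/30x²=0 ⇒ x=−30/11=-2.7273; min R=1−1/(4·11/30)=0.3182>−1
Confirm numerically:
  x=-2.159: |R|=0.55014 <1
  x=-2.130: |R|=0.53353 <1
  x=-1.889: |R|=0.41938 <1
  x=-3.041: |R|=1.34982 >1
  x=-2.750: |R|=1.02292 >1
So |R|<1 on (-2.7273, 0).

(-2.7273,0); λ=-8 ⇒ h* = (30/11)/8 = 0.3409.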